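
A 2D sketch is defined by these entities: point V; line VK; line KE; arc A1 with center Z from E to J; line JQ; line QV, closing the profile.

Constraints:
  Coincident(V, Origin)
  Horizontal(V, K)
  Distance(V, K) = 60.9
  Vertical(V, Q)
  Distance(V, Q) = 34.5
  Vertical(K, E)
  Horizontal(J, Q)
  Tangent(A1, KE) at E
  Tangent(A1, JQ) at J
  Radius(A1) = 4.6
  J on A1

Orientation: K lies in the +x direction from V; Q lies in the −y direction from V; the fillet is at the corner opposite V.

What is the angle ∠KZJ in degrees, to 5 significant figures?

171.25°

The virtual corner opposite V is at (60.900, -34.500). The tangent condition forces ZE to be normal to KE and the tangent condition forces ZJ to be normal to JQ, with radius 4.6, so the center Z sits 4.6 in from both sides at Z = (56.300, -29.900). That places the tangent points at E = (60.900, -29.900) on KE and J = (56.300, -34.500) on JQ. Then cos ∠KZJ = ZK·ZJ / (|ZK||ZJ|), giving 171.25°.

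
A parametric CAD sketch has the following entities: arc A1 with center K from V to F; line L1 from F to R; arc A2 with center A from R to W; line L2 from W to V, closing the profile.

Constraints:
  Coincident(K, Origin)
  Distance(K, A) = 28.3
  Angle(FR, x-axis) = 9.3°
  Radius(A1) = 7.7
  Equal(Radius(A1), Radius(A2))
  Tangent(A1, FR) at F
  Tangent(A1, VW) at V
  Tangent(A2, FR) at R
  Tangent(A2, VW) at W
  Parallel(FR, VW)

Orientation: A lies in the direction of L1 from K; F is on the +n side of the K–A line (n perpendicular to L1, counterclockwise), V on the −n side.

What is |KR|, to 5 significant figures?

29.329

The slot axis is L1's direction at 9.3°, so u = (cos 9.3°, sin 9.3°) = (0.98686, 0.16160) and n = (−sin 9.3°, cos 9.3°) = (-0.16160, 0.98686). K is at the origin and A lies 28.3 along u from K, so A = 28.3·u = (27.928, 4.5734). Tangency of A1 to both parallel lines with radius 7.7 puts F and V at K ± 7.7·n: F = (-1.2443, 7.5988), V = (1.2443, -7.5988). Equal radii place R and W the same way about A: R = A + 7.7·n = (26.684, 12.172), W = A − 7.7·n = (29.172, -3.0254). Then |KR| = |R − K| = 29.329.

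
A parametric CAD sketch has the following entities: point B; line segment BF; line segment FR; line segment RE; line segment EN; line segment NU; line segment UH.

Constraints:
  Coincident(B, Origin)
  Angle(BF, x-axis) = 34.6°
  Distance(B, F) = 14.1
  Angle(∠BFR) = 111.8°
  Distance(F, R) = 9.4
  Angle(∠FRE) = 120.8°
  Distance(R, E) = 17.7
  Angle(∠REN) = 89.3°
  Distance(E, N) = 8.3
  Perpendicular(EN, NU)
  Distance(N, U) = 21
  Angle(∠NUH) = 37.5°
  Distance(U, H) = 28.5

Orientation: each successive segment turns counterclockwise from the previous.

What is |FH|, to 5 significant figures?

29.662

B is at the origin; BF runs at 34.6° with length 14.1, so F = (11.606, 8.0066). ∠BFR = 111.8° gives FR at 102.80° from the x-axis; with |FR| = 9.4, R = (9.5237, 17.173). ∠FRE = 120.8° gives RE at 162.00° from the x-axis; with |RE| = 17.7, E = (-7.3100, 22.643). ∠REN = 89.3° gives EN at -107.30° from the x-axis; with |EN| = 8.3, N = (-9.7782, 14.718). EN ⟂ NU, so NU runs at -17.300°; with |NU| = 21.0, U = (10.272, 8.4732). ∠NUH = 37.5° gives UH at 125.20° from the x-axis; with |UH| = 28.5, H = (-6.1566, 31.762). Then |FH| = |H − F| = 29.662.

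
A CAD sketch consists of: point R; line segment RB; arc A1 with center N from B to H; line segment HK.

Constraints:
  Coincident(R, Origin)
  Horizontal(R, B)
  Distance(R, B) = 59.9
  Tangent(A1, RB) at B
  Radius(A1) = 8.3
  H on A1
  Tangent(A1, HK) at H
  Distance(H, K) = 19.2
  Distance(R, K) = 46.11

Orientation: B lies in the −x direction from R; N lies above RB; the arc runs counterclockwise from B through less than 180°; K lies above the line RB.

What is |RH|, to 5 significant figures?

53.264

Checks: R.y = 0.00, B.y = 0.00 ✓; |NH| = 8.300 ✓; ∠(NH, HK) = 90.00° ✓; |HK| = 19.20 ✓; |RK| = 46.11 ✓.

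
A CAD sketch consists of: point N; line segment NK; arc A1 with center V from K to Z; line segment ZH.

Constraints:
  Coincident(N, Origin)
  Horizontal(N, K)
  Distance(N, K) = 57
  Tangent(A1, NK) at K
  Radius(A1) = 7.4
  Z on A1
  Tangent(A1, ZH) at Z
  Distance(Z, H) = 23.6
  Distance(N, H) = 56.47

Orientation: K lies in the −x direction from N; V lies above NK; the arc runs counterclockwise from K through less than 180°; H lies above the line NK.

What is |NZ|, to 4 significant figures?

50.09

N is at the origin; N and K share the same y with |NK| = 57.0 and K on the −x side, so K = (-57.00, 0.000). A1 meets NK tangentially, so VK is at right angles to NK, so V = K + (0, 7.4) = (-57.00, 7.400). Since VZ ⟂ ZH (tangency), |VH| = √(7.4² + 23.6²) = 24.73 regardless of where Z sits on A1. So H lies on both circle(N, 56.47) and circle(V, 24.73); the above-NK intersection is H = (-47.65, 30.30). Z is the foot of the tangent from H: Z = (-49.63, 6.781).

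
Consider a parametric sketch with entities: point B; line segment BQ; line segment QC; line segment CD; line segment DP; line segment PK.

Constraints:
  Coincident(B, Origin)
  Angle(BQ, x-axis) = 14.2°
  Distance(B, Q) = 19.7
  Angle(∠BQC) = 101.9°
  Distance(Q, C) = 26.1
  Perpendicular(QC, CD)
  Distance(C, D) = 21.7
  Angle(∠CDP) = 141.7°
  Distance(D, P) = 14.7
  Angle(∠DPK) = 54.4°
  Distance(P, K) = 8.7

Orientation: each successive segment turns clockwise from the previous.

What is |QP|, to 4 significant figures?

37.33

QC ⟂ CD, so CD runs at -153.9°; with |CD| = 21.7, D = (11.09, -28.15). ∠CDP = 141.7° gives DP at 167.8° from the x-axis; with |DP| = 14.7, P = (-3.275, -25.05). Then |QP| = |P − Q| = 37.33.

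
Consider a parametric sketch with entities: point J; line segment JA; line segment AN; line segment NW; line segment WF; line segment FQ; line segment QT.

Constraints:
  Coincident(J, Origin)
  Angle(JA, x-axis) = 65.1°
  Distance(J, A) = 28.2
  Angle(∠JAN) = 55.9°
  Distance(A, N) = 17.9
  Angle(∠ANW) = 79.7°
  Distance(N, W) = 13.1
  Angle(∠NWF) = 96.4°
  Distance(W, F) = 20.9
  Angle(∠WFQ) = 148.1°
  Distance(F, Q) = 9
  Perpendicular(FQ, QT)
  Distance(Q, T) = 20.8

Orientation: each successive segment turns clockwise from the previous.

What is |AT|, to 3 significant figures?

10.7

∠WFQ = 148.1° gives FQ at 85.2° from the x-axis; with |FQ| = 9.0, Q = (0.0703, 33.2). The perpendicularity gives QT at right angles to FQ, so QT runs at -4.80°; with |QT| = 20.8, T = (20.8, 31.4). Then |AT| = |T − A| = 10.7.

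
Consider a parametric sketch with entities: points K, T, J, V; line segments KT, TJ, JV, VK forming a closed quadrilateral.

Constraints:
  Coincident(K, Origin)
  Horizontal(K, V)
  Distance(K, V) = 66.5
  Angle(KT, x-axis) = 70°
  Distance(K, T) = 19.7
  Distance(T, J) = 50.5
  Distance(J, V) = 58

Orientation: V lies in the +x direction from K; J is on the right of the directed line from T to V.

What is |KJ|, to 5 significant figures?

35.414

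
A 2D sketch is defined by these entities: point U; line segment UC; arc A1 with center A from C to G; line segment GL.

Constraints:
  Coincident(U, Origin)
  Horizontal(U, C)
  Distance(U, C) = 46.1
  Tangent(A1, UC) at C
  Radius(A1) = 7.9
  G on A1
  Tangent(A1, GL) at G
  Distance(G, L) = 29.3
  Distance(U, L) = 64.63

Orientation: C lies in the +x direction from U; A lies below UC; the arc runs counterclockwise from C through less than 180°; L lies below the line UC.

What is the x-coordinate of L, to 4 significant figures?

52.61

U is at the origin; U and C share the same y with |UC| = 46.1 and C on the +x side, so C = (46.10, 0.000). Tangency of A1 to UC means the radius AC is perpendicular to UC, so A = C + (0, -7.9) = (46.10, -7.900). Since AG ⟂ GL (tangency), |AL| = √(7.9² + 29.3²) = 30.35 regardless of where G sits on A1. So L lies on both circle(U, 64.63) and circle(A, 30.35); the below-UC intersection is L = (52.61, -37.54). G is the foot of the tangent from L: G = (39.09, -11.54).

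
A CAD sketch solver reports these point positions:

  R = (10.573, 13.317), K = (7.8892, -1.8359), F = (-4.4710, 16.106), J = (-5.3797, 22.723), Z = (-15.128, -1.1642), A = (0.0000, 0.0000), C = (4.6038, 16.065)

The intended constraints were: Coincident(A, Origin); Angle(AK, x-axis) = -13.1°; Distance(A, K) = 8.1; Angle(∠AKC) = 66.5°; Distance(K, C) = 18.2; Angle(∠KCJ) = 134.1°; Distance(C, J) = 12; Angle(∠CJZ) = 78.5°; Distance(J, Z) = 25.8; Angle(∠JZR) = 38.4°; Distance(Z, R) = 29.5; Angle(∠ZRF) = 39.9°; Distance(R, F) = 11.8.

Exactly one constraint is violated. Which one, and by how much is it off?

Distance(R, F) = 11.8 — off by 3.50.

A = (0.00, 0.00) ✓; AK at -13.10° ✓; |AK| = 8.100 ✓; ∠AKC = 66.50° ✓; |KC| = 18.20 ✓; ∠KCJ = 134.1° ✓; |CJ| = 12.00 ✓; ∠CJZ = 78.50° ✓; |JZ| = 25.80 ✓; ∠JZR = 38.40° ✓; |ZR| = 29.50 ✓; ∠ZRF = 39.90° ✓; |RF| = 15.30 ✗.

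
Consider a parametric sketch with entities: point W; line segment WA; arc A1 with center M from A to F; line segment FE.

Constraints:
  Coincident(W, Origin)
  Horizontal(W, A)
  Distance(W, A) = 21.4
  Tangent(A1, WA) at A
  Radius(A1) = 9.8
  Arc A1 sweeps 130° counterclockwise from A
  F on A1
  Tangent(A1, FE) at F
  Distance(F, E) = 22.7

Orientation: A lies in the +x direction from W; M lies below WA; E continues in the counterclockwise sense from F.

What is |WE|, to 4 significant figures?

43.96

W is at the origin; WA is horizontal with |WA| = 21.4 and A on the +x side, so A = (21.40, 0.000). The tangent condition forces MA to be normal to WA, so M = A + (0, -9.8) = (21.40, -9.800). On A1, A sits at bearing 90° from M; a 130° counterclockwise sweep puts F at bearing 220°, so F = M + 9.8·(cos 220°, sin 220°) = (13.89, -16.10). A1 meets FE tangentially, so MF is at right angles to FE, so FE runs along (−sin 220°, cos 220°); with |FE| = 22.7, E = (28.48, -33.49). Then |WE| = |E − W| = 43.96.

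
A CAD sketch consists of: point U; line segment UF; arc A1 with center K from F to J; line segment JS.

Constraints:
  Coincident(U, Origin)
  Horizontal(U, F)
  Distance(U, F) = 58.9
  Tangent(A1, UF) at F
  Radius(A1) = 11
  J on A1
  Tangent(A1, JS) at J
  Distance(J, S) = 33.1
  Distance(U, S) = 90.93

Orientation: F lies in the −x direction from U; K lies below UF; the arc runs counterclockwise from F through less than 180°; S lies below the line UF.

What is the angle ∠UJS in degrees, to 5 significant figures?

121.95°

Checks: |KJ| = 11.00 ✓; ∠(KJ, JS) = 90.00° ✓; |JS| = 33.10 ✓; |US| = 90.93 ✓.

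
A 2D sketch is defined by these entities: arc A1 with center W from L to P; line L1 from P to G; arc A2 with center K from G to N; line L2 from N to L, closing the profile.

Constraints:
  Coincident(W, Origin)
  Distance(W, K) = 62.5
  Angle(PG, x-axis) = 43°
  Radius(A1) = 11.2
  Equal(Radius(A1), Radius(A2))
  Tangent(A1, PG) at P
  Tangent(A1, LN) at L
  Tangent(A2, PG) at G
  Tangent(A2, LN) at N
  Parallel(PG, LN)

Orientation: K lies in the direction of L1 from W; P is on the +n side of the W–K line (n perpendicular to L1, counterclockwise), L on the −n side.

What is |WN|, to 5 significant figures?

63.496

Tangency of A1 to both parallel lines with radius 11.2 puts P and L at W ± 11.2·n: P = (-7.6384, 8.1912), L = (7.6384, -8.1912). Equal radii place G and N the same way about K: G = K + 11.2·n = (38.071, 50.816), N = K − 11.2·n = (53.348, 34.434). Then |WN| = |N − W| = 63.496.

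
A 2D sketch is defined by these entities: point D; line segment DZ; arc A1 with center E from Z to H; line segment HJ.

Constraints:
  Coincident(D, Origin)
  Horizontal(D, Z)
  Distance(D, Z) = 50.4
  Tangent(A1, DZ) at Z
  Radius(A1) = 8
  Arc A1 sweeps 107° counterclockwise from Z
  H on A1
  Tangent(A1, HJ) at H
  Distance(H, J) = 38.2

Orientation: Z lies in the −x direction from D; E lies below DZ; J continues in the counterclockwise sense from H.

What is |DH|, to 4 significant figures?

58.96

D is at the origin; D and Z share the same y with |DZ| = 50.4 and Z on the −x side, so Z = (-50.40, 0.000). The tangent condition forces EZ to be normal to DZ, so E = Z + (0, -8) = (-50.40, -8.000). On A1, Z sits at bearing 90° from E; a 107° counterclockwise sweep puts H at bearing 197°, so H = E + 8.0·(cos 197°, sin 197°) = (-58.05, -10.34). Then |DH| = |H − D| = 58.96.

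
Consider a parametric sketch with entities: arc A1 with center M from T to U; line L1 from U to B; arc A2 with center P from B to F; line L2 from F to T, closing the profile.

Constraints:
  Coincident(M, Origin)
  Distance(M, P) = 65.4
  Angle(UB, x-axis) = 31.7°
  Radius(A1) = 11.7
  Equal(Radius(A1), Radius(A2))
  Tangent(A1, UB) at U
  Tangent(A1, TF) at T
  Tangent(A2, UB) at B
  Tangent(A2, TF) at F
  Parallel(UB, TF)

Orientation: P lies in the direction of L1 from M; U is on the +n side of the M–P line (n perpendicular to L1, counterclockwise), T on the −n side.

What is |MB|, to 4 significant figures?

66.44

Tangency of A1 to both parallel lines with radius 11.7 puts U and T at M ± 11.7·n: U = (-6.148, 9.954), T = (6.148, -9.954). Equal radii place B and F the same way about P: B = P + 11.7·n = (49.50, 44.32), F = P − 11.7·n = (61.79, 24.41). Then |MB| = |B − M| = 66.44.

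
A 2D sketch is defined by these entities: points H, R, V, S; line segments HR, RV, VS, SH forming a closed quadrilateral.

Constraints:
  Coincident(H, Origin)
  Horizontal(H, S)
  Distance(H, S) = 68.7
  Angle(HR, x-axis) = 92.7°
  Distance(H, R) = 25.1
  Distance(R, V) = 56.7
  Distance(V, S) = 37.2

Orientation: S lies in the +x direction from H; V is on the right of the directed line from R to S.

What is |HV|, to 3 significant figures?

40.1

Checks: |RV| = 56.70 ✓; |VS| = 37.20 ✓.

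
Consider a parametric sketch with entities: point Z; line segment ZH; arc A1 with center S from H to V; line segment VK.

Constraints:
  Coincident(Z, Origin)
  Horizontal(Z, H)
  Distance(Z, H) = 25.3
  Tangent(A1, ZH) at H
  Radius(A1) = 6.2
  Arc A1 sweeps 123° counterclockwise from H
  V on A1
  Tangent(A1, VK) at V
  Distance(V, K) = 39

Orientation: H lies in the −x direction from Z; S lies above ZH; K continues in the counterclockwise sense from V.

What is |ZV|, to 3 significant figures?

22.3

Z is at the origin; Z and H share the same y with |ZH| = 25.3 and H on the −x side, so H = (-25.3, 0.00). Since A1 is tangent to ZH there, SH ⟂ ZH, so S = H + (0, 6.2) = (-25.3, 6.20). On A1, H sits at bearing -90° from S; a 123° counterclockwise sweep puts V at bearing 33°, so V = S + 6.2·(cos 33°, sin 33°) = (-20.1, 9.58). Then |ZV| = |V − Z| = 22.3.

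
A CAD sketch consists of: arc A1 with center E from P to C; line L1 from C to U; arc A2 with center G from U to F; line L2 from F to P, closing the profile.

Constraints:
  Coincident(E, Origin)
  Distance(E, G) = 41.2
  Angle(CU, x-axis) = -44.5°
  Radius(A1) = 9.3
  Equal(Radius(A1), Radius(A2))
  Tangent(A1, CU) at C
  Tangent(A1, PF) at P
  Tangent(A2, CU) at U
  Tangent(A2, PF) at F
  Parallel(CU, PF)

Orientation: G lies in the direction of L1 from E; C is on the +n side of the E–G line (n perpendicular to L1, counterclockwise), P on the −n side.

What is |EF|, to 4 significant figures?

42.24

The slot axis is L1's direction at -44.5°, so u = (cos -44.5°, sin -44.5°) = (0.7133, -0.7009) and n = (−sin -44.5°, cos -44.5°) = (0.7009, 0.7133). E is at the origin and G lies 41.2 along u from E, so G = 41.2·u = (29.39, -28.88). Tangency of A1 to both parallel lines with radius 9.3 puts C and P at E ± 9.3·n: C = (6.518, 6.633), P = (-6.518, -6.633). Equal radii place U and F the same way about G: U = G + 9.3·n = (35.90, -22.24), F = G − 9.3·n = (22.87, -35.51). Then |EF| = |F − E| = 42.24.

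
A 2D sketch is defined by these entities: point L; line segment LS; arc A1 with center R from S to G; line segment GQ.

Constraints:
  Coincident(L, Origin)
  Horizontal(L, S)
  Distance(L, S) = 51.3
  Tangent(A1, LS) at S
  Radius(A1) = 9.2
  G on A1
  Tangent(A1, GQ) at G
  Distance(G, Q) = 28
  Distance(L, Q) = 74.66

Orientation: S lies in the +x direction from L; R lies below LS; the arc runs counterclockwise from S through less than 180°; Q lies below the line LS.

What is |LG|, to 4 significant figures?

47.96

L is at the origin; L and S share the same y with |LS| = 51.3 and S on the +x side, so S = (51.30, 0.000). Since A1 is tangent to LS there, RS ⟂ LS, so R = S + (0, -9.2) = (51.30, -9.200). Since RG ⟂ GQ (tangency), |RQ| = √(9.2² + 28.0²) = 29.47 regardless of where G sits on A1. So Q lies on both circle(L, 74.66) and circle(R, 29.47); the below-LS intersection is Q = (66.12, -34.68). G is the foot of the tangent from Q: G = (45.19, -16.08).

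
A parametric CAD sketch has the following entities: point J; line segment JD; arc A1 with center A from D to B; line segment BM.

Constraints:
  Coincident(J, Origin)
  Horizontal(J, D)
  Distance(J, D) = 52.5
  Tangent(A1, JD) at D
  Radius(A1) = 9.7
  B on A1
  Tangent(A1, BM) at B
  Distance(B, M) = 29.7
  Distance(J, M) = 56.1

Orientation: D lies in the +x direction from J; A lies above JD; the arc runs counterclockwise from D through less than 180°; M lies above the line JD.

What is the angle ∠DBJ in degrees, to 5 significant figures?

50.219°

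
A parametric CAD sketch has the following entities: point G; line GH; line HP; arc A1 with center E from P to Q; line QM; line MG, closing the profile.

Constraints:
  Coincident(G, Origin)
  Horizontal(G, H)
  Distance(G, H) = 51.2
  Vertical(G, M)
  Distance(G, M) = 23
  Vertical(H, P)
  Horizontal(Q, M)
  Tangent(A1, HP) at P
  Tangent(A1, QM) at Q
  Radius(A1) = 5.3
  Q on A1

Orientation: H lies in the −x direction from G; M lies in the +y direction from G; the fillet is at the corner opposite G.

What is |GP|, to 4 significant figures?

54.17

The virtual corner opposite G is at (-51.20, 23.00). Tangency of A1 to HP means the radius EP is perpendicular to HP and tangency of A1 to QM means the radius EQ is perpendicular to QM, with radius 5.3, so the center E sits 5.3 in from both sides at E = (-45.90, 17.70). That places the tangent points at P = (-51.20, 17.70) on HP and Q = (-45.90, 23.00) on QM. Then |GP| = |P − G| = 54.17.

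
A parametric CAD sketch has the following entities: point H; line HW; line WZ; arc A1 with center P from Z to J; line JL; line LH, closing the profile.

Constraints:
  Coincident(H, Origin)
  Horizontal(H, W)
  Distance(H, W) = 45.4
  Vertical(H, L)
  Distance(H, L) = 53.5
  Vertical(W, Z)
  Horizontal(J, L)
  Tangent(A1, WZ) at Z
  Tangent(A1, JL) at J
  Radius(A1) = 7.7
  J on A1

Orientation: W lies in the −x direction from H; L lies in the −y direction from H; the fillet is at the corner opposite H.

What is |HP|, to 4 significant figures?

59.32

H is at the origin; H and W share the same y with |HW| = 45.4 and W on the −x side, so W = (-45.40, 0.000). HL is vertical with |HL| = 53.5 and L on the −y side, so L = (0.000, -53.50). The virtual corner opposite H is at (-45.40, -53.50). Tangency of A1 to WZ means the radius PZ is perpendicular to WZ and A1 meets JL tangentially, so PJ is at right angles to JL, with radius 7.7, so the center P sits 7.7 in from both sides at P = (-37.70, -45.80). Then |HP| = |P − H| = 59.32.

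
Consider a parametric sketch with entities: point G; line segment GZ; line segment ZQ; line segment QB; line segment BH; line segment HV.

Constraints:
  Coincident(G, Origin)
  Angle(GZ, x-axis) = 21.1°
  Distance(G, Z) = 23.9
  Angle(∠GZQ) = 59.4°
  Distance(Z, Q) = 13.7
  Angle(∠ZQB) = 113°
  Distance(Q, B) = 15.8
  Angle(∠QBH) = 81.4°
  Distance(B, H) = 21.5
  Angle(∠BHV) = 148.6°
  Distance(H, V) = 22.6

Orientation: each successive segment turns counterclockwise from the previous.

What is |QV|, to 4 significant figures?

38.62

G is at the origin; GZ runs at 21.1° with length 23.9, so Z = (22.30, 8.604). ∠GZQ = 59.4° gives ZQ at 141.7° from the x-axis; with |ZQ| = 13.7, Q = (11.55, 17.09). ∠ZQB = 113.0° gives QB at -151.3° from the x-axis; with |QB| = 15.8, B = (-2.313, 9.507). ∠QBH = 81.4° gives BH at -52.70° from the x-axis; with |BH| = 21.5, H = (10.72, -7.595). ∠BHV = 148.6° gives HV at -21.30° from the x-axis; with |HV| = 22.6, V = (31.77, -15.80). Then |QV| = |V − Q| = 38.62.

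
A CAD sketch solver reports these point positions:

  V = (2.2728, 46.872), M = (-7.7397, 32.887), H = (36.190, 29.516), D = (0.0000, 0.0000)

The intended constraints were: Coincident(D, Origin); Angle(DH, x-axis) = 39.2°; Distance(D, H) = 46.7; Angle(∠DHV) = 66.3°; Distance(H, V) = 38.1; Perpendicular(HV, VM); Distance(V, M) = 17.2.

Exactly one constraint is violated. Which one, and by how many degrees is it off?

Perpendicular(HV, VM) — off by 8.50°.

D = (0.00, 0.00) ✓; DH at 39.20° ✓; |DH| = 46.70 ✓; ∠DHV = 66.30° ✓; |HV| = 38.10 ✓; ∠(HV, VM) = 81.50° ✗; |VM| = 17.20 ✓.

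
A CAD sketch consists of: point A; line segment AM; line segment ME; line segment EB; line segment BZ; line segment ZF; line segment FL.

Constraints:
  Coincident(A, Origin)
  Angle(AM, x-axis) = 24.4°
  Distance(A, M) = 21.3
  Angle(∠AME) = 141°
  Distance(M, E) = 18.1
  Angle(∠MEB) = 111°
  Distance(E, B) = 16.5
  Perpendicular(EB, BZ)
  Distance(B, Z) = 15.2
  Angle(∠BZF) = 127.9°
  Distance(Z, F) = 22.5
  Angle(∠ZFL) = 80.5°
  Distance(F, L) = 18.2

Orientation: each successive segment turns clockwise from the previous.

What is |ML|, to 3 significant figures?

5.18

A is at the origin; AM runs at 24.4° with length 21.3, so M = (19.4, 8.80). ∠AME = 141.0° gives ME at -14.6° from the x-axis; with |ME| = 18.1, E = (36.9, 4.24). ∠MEB = 111.0° gives EB at -83.6° from the x-axis; with |EB| = 16.5, B = (38.8, -12.2). The perpendicularity gives BZ at right angles to EB, so BZ runs at -174°; with |BZ| = 15.2, Z = (23.6, -13.9). ∠BZF = 127.9° gives ZF at 134° from the x-axis; with |ZF| = 22.5, F = (7.93, 2.25). ∠ZFL = 80.5° gives FL at 34.8° from the x-axis; with |FL| = 18.2, L = (22.9, 12.6). Then |ML| = |L − M| = 5.18.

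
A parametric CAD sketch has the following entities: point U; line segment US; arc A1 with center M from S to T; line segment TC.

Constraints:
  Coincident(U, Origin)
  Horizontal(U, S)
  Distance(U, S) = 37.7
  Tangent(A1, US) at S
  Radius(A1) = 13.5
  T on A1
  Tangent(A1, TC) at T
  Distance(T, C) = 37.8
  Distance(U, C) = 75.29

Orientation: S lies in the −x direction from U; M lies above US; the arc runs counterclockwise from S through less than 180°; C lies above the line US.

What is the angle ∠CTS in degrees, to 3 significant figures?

110°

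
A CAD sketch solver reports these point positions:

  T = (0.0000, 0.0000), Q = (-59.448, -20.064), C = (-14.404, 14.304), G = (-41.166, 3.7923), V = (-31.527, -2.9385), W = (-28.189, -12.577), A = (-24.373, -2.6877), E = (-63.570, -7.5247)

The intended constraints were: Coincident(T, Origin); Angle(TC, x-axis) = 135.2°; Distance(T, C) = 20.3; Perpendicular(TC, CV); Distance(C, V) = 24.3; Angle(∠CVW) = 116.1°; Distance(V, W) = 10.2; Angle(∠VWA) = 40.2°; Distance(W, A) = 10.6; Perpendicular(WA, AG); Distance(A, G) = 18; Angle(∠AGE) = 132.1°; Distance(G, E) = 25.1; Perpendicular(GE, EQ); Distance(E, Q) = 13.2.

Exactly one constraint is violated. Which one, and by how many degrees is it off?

Perpendicular(GE, EQ) — off by 8.60°.

T = (0.00, 0.00) ✓; TC at 135.2° ✓; |TC| = 20.30 ✓; ∠(TC, CV) = 90.00° ✓; |CV| = 24.30 ✓; ∠CVW = 116.1° ✓; |VW| = 10.20 ✓; ∠VWA = 40.20° ✓; |WA| = 10.60 ✓; ∠(WA, AG) = 90.00° ✓; |AG| = 18.00 ✓; ∠AGE = 132.1° ✓; |GE| = 25.10 ✓; ∠(GE, EQ) = 81.40° ✗; |EQ| = 13.20 ✓.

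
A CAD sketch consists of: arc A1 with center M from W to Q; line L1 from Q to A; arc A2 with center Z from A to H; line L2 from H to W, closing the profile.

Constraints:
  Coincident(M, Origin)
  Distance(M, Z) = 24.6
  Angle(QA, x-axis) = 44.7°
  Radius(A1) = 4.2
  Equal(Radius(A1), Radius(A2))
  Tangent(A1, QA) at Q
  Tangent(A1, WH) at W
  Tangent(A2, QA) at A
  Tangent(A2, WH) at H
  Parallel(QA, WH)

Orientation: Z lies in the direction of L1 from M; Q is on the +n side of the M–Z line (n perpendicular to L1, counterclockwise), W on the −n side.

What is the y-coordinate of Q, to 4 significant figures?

2.985

M is at the origin and Z lies 24.6 along u from M, so Z = 24.6·u = (17.49, 17.30). Tangency of A1 to both parallel lines with radius 4.2 puts Q and W at M ± 4.2·n: Q = (-2.954, 2.985), W = (2.954, -2.985). So Q.y = 2.985.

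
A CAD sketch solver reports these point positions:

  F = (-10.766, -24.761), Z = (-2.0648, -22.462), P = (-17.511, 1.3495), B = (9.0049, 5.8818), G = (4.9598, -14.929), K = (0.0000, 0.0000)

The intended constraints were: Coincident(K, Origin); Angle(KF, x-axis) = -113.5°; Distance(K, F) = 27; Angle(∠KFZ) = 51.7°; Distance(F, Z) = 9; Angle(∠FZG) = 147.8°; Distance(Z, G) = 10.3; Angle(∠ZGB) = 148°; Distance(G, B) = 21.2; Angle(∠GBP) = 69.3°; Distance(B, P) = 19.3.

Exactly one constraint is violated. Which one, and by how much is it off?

Distance(B, P) = 19.3 — off by 7.60.

K = (0.00, 0.00) ✓; KF at -113.5° ✓; |KF| = 27.00 ✓; ∠KFZ = 51.70° ✓; |FZ| = 9.000 ✓; ∠FZG = 147.8° ✓; |ZG| = 10.30 ✓; ∠ZGB = 148.0° ✓; |GB| = 21.20 ✓; ∠GBP = 69.30° ✓; |BP| = 26.90 ✗.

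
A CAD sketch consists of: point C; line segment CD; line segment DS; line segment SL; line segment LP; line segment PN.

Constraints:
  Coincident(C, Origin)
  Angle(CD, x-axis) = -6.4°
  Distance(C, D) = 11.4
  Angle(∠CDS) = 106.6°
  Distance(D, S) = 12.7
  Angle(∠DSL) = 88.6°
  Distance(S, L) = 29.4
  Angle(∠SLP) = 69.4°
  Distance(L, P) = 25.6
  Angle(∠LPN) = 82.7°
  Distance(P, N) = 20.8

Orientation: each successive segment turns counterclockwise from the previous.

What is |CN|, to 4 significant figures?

9.414

C is at the origin; CD runs at -6.4° with length 11.4, so D = (11.33, -1.271). ∠CDS = 106.6° gives DS at 67.00° from the x-axis; with |DS| = 12.7, S = (16.29, 10.42). ∠DSL = 88.6° gives SL at 158.4° from the x-axis; with |SL| = 29.4, L = (-11.04, 21.24). ∠SLP = 69.4° gives LP at -91.00° from the x-axis; with |LP| = 25.6, P = (-11.49, -4.354). ∠LPN = 82.7° gives PN at 6.300° from the x-axis; with |PN| = 20.8, N = (9.183, -2.071). Then |CN| = |N − C| = 9.414.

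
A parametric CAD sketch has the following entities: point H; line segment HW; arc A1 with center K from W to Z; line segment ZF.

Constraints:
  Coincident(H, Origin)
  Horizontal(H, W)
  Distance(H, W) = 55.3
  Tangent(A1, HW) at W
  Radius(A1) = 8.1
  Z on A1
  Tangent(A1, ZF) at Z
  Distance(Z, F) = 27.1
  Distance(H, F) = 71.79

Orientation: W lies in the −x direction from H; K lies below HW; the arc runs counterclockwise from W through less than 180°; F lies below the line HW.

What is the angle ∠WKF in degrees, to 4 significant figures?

165.4°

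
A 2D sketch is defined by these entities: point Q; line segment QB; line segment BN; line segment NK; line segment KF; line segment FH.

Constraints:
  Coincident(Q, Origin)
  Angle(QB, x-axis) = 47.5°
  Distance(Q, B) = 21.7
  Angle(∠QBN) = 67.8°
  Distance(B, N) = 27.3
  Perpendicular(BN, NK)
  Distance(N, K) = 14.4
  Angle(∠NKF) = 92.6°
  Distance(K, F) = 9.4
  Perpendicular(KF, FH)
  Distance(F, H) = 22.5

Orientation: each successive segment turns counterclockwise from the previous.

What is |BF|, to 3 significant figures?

23.3

BN ⟂ NK, so NK runs at -110°; with |NK| = 14.4, K = (-15.9, 12.0). ∠NKF = 92.6° gives KF at -22.9° from the x-axis; with |KF| = 9.4, F = (-7.28, 8.31). Then |BF| = |F − B| = 23.3.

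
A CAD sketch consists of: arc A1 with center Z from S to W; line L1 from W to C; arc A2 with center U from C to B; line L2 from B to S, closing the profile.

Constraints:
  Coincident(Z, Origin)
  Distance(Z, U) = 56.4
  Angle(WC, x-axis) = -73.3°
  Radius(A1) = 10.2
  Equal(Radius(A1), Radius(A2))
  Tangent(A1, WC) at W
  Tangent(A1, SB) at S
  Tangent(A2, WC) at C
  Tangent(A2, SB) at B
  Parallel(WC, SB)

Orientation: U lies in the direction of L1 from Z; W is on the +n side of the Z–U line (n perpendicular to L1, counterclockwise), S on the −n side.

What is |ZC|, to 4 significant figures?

57.31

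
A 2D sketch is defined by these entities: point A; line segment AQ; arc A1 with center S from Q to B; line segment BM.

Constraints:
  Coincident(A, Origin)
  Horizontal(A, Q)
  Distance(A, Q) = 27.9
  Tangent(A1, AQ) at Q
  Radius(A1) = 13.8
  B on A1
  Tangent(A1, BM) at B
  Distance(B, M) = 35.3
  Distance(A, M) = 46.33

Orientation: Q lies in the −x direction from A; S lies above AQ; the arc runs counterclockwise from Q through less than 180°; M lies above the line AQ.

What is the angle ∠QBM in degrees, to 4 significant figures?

140.6°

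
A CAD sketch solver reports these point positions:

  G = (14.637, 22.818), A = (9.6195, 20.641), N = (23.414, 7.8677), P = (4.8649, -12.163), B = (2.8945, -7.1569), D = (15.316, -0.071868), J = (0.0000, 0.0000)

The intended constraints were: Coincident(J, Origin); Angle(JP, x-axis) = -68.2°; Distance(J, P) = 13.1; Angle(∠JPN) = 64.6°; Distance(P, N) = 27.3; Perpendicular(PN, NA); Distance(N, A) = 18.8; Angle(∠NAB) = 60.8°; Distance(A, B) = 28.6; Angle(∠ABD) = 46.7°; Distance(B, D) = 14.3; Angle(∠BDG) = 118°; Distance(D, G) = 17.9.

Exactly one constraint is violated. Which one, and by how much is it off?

Distance(D, G) = 17.9 — off by 5.00.

J = (0.00, 0.00) ✓; JP at -68.20° ✓; |JP| = 13.10 ✓; ∠JPN = 64.60° ✓; |PN| = 27.30 ✓; ∠(PN, NA) = 90.00° ✓; |NA| = 18.80 ✓; ∠NAB = 60.80° ✓; |AB| = 28.60 ✓; ∠ABD = 46.70° ✓; |BD| = 14.30 ✓; ∠BDG = 118.0° ✓; |DG| = 22.90 ✗.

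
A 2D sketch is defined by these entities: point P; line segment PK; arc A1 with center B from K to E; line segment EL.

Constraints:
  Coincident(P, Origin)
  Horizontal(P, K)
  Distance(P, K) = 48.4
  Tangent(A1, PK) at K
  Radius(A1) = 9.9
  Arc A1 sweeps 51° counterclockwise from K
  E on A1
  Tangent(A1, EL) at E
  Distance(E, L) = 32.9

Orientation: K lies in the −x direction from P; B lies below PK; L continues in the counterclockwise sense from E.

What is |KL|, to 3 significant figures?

40.8

P is at the origin; P and K share the same y with |PK| = 48.4 and K on the −x side, so K = (-48.4, 0.00). Since A1 is tangent to PK there, BK ⟂ PK, so B = K + (0, -9.9) = (-48.4, -9.90). On A1, K sits at bearing 90° from B; a 51° counterclockwise sweep puts E at bearing 141°, so E = B + 9.9·(cos 141°, sin 141°) = (-56.1, -3.67). Tangency of A1 to EL means the radius BE is perpendicular to EL, so EL runs along (−sin 141°, cos 141°); with |EL| = 32.9, L = (-76.8, -29.2). Then |KL| = |L − K| = 40.8.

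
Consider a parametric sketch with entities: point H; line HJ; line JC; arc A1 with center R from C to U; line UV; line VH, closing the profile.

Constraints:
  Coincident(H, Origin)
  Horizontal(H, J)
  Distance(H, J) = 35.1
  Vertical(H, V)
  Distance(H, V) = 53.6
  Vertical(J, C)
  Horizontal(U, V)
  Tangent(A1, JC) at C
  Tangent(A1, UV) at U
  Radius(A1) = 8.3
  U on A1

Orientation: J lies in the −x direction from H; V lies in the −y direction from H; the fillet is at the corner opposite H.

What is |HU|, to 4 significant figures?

59.93

H is at the origin; HJ is horizontal with |HJ| = 35.1 and J on the −x side, so J = (-35.10, 0.000). HV is vertical with |HV| = 53.6 and V on the −y side, so V = (0.000, -53.60). The virtual corner opposite H is at (-35.10, -53.60). Since A1 is tangent to JC there, RC ⟂ JC and A1 meets UV tangentially, so RU is at right angles to UV, with radius 8.3, so the center R sits 8.3 in from both sides at R = (-26.80, -45.30). That places the tangent points at C = (-35.10, -45.30) on JC and U = (-26.80, -53.60) on UV. Then |HU| = |U − H| = 59.93.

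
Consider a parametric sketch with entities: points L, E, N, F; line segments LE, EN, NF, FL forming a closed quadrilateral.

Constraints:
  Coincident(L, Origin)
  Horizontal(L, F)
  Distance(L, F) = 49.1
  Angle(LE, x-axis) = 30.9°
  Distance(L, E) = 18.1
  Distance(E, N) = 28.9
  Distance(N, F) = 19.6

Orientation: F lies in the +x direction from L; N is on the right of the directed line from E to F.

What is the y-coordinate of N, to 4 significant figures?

-12.75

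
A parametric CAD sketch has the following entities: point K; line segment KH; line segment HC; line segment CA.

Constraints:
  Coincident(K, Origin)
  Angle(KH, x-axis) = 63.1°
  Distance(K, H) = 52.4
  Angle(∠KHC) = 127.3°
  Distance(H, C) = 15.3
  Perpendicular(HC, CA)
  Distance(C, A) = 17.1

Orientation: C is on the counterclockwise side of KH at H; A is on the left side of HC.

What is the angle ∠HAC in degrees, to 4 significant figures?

41.82°

K is at the origin; KH runs at 63.1° with length 52.4, so H = 52.4·(cos 63.1°, sin 63.1°) = (23.71, 46.73). ∠KHC = 127.3°, so HC runs at 63.1° + (180° − 127.3°) = 115.8° from the x-axis; with |HC| = 15.3, C = H + 15.3·(cos 115.8°, sin 115.8°) = (17.05, 60.51). HC is perpendicular to CA; with |CA| = 17.1 on the left of HC, A = C + 17.1·(-0.9003, -0.4352) = (1.653, 53.06). Then cos ∠HAC = AH·AC / (|AH||AC|), giving 41.82°.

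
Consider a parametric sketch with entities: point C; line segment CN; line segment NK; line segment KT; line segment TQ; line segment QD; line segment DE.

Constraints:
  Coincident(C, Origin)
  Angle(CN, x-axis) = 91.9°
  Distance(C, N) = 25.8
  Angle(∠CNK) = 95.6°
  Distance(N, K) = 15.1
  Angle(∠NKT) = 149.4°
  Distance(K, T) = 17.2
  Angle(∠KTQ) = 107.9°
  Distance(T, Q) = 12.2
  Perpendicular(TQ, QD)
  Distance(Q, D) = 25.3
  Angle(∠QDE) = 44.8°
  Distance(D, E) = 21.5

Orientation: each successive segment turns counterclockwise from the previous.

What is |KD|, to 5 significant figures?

19.636

∠KTQ = 107.9° gives TQ at -81.000° from the x-axis; with |TQ| = 12.2, Q = (-29.354, 6.9286). TQ is perpendicular to QD, so QD runs at 9.0000°; with |QD| = 25.3, D = (-4.3658, 10.886). Then |KD| = |D − K| = 19.636.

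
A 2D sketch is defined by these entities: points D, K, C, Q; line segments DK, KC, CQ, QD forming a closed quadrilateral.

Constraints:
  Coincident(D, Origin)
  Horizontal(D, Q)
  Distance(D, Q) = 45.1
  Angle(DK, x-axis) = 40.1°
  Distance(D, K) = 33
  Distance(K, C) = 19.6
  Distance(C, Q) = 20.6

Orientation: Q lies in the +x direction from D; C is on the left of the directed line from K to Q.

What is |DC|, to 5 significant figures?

49.337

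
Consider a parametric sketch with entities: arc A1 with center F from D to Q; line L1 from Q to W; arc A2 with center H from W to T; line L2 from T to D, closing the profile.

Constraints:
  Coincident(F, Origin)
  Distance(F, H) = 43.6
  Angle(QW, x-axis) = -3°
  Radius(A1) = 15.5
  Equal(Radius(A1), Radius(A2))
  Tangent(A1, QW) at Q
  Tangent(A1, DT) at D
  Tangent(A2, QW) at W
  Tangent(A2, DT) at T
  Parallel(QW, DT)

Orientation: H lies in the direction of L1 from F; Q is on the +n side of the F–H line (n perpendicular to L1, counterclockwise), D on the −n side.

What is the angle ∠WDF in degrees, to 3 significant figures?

54.6°

The slot axis is L1's direction at -3.0°, so u = (cos -3.0°, sin -3.0°) = (0.999, -0.0523) and n = (−sin -3.0°, cos -3.0°) = (0.0523, 0.999). F is at the origin and H lies 43.6 along u from F, so H = 43.6·u = (43.5, -2.28). Tangency of A1 to both parallel lines with radius 15.5 puts Q and D at F ± 15.5·n: Q = (0.811, 15.5), D = (-0.811, -15.5). Equal radii place W and T the same way about H: W = H + 15.5·n = (44.4, 13.2), T = H − 15.5·n = (42.7, -17.8). Then cos ∠WDF = DW·DF / (|DW||DF|), giving 54.6°.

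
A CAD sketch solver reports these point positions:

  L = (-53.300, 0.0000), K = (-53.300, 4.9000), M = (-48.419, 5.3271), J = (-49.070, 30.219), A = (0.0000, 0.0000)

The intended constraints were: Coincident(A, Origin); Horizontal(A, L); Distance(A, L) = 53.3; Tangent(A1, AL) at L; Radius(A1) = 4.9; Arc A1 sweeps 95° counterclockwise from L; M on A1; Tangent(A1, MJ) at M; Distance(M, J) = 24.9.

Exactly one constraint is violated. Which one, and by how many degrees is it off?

Tangent(A1, MJ) at M — off by 3.50°.

A = (0.00, 0.00) ✓; A.y = 0.00, L.y = 0.00 ✓; |AL| = 53.30 ✓; ∠(KL, LA) = 90.00° ✓; |KL| = 4.900 ✓; bearing(K→M) − bearing(K→L) = 95.00° ✓; |KM| = 4.900 ✓; ∠(KM, MJ) = 93.50° ✗; |MJ| = 24.90 ✓.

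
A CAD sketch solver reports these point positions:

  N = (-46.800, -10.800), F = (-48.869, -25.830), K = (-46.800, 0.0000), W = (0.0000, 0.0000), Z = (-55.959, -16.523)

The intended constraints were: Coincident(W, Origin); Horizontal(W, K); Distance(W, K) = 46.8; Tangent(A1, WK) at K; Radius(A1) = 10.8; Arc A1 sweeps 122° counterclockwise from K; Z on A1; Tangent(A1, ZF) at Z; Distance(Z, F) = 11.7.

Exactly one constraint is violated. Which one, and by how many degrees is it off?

Tangent(A1, ZF) at Z — off by 5.30°.

W = (0.00, 0.00) ✓; W.y = 0.00, K.y = 0.00 ✓; |WK| = 46.80 ✓; ∠(NK, KW) = 90.00° ✓; |NK| = 10.80 ✓; bearing(N→Z) − bearing(N→K) = 122.0° ✓; |NZ| = 10.80 ✓; ∠(NZ, ZF) = 84.70° ✗; |ZF| = 11.70 ✓.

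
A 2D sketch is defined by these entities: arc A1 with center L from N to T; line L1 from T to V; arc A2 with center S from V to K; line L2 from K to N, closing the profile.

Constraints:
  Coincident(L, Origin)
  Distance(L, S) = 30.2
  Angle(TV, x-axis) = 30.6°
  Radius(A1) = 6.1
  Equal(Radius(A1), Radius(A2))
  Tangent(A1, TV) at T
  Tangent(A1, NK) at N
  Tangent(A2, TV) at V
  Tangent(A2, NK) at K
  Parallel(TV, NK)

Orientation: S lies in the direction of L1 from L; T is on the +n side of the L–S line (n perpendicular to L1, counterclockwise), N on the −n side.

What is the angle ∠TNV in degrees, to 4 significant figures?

68.00°

Tangency of A1 to both parallel lines with radius 6.1 puts T and N at L ± 6.1·n: T = (-3.105, 5.251), N = (3.105, -5.251). Equal radii place V and K the same way about S: V = S + 6.1·n = (22.89, 20.62), K = S − 6.1·n = (29.10, 10.12). Then cos ∠TNV = NT·NV / (|NT||NV|), giving 68.00°.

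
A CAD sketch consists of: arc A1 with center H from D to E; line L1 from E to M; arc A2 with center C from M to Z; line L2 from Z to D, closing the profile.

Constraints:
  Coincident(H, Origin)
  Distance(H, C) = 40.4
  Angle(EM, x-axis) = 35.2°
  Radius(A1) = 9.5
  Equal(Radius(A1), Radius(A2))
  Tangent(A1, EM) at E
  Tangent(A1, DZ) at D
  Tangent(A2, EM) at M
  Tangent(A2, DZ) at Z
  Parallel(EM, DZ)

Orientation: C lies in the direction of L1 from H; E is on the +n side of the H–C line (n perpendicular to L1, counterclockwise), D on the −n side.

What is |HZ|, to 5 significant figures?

41.502

Tangency of A1 to both parallel lines with radius 9.5 puts E and D at H ± 9.5·n: E = (-5.4761, 7.7629), D = (5.4761, -7.7629). Equal radii place M and Z the same way about C: M = C + 9.5·n = (27.537, 31.051), Z = C − 9.5·n = (38.489, 15.525). Then |HZ| = |Z − H| = 41.502.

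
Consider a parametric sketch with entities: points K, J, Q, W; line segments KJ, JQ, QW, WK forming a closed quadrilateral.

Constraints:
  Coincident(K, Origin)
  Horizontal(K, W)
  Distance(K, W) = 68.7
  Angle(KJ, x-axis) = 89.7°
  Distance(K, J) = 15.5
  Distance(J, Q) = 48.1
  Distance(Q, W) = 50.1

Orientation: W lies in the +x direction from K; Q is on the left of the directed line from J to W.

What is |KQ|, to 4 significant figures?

58.01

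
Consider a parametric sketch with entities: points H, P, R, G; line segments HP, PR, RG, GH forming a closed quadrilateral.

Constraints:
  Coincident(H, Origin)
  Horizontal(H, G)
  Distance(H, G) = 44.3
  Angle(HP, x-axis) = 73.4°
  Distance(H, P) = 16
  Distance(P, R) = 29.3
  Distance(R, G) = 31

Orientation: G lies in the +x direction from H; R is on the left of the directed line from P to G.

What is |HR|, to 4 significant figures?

41.77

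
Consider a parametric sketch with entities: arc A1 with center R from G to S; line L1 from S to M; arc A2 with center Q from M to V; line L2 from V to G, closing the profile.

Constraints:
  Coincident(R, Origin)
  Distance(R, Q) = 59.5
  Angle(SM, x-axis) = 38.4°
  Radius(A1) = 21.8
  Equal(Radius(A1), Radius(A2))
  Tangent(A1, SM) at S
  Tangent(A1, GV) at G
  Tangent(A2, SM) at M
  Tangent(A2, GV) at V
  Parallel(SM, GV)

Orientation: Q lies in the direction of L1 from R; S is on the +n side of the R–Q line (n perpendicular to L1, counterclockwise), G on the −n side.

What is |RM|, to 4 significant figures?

63.37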